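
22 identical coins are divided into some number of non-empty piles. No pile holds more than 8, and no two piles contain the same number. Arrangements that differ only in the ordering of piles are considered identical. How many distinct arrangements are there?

12

Enumerating:
8+7+6+1
8+7+5+2
8+7+4+3
8+7+4+2+1
8+6+5+3
8+6+5+2+1
8+6+4+3+1
8+5+4+3+2
7+6+5+4
7+6+5+3+1
7+6+4+3+2
7+5+4+3+2+1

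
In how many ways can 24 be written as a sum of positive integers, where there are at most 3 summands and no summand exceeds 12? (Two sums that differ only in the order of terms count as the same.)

19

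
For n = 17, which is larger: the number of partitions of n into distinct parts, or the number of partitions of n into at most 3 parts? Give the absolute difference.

Partitions of 17 into distinct parts: 38.
Partitions of 17 into at most 3 parts: 33.
|38 − 33| = 5.

5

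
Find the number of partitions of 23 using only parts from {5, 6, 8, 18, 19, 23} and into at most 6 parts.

4

Enumerating:
23
18,5
8,5,5,5
6,6,6,5
Counting gives 4.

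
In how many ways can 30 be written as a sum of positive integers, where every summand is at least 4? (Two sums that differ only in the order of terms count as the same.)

140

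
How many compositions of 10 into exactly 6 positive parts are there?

126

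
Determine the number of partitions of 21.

Counting exhaustively, 792 partitions satisfy the conditions.

792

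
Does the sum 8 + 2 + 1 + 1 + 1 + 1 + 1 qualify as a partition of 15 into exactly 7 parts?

Yes

The parts sum to 15, and the condition 'there are exactly 7 summands' holds.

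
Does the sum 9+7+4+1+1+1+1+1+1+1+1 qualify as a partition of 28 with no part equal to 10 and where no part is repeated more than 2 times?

The parts sum to 28, and the condition 'no summand is used more than 2 times' is violated.

No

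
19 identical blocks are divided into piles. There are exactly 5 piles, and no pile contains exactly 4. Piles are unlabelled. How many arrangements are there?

43

There are too many to list fully; the first 12 (by largest part) are:
15,1,1,1,1
14,2,1,1,1
13,3,1,1,1
13,2,2,1,1
12,3,2,1,1
12,2,2,2,1
11,5,1,1,1
11,3,3,1,1
11,3,2,2,1
11,2,2,2,2
10,6,1,1,1
10,5,2,1,1
…and 31 more, for 43 total.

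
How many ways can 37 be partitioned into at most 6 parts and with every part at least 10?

18

They are:
37
10 + 27
11 + 26
12 + 25
13 + 24
14 + 23
15 + 22
16 + 21
17 + 20
18 + 19
10 + 10 + 17
10 + 11 + 16
10 + 12 + 15
11 + 11 + 15
10 + 13 + 14
11 + 12 + 14
11 + 13 + 13
12 + 12 + 13
That's 18 in total.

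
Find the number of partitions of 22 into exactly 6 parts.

136

Enumerating by decreasing first part gives 136 partitions in all.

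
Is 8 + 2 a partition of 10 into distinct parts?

Yes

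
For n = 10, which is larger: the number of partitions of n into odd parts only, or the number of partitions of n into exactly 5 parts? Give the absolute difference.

3

Partitions of 10 into odd parts only: 10.
Partitions of 10 into exactly 5 parts: 7.
|10 − 7| = 3.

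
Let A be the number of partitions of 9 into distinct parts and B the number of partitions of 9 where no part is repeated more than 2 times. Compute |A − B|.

8

Partitions of 9 into distinct parts: 8.
Partitions of 9 where no part is repeated more than 2 times: 16.
|8 − 16| = 8.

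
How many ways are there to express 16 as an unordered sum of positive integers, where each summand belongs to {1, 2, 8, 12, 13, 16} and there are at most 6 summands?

9

The partitions of 16 that satisfy the conditions:
16
13, 2, 1
13, 1, 1, 1
12, 2, 2
12, 2, 1, 1
12, 1, 1, 1, 1
8, 8
8, 2, 2, 2, 2
8, 2, 2, 2, 1, 1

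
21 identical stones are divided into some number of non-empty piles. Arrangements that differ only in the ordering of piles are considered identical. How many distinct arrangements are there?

792

A full systematic count gives 792.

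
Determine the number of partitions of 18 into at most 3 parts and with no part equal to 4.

29

There are too many to list fully; the first 12 (by largest part) are:
18
17+1
16+2
16+1+1
15+3
15+2+1
14+3+1
14+2+2
13+5
13+3+2
12+6
12+5+1
…and 17 more, for 29 total.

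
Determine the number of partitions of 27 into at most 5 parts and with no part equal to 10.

A full systematic count gives 408.

408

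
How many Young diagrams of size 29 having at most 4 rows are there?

270

Direct enumeration gives 270 partitions.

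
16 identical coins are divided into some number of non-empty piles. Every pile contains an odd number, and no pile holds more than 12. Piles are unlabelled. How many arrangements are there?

29

A partial list (first 12 by largest part):
11, 5
11, 3, 1, 1
11, 1, 1, 1, 1, 1
9, 7
9, 5, 1, 1
9, 3, 3, 1
9, 3, 1, 1, 1, 1
9, 1, 1, 1, 1, 1, 1, 1
7, 7, 1, 1
7, 5, 3, 1
7, 5, 1, 1, 1, 1
7, 3, 3, 3
…and 17 more, for 29 total.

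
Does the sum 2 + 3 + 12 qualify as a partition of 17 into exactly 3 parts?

The parts sum to 17, and the condition 'there are exactly 3 summands' holds.

Yes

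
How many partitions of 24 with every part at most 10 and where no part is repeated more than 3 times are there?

Enumerating by decreasing first part gives 467 partitions in all.

467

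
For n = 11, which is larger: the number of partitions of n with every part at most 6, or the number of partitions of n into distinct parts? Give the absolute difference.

Partitions of 11 with every part at most 6: 44.
Partitions of 11 into distinct parts: 12.
|44 − 12| = 32.

32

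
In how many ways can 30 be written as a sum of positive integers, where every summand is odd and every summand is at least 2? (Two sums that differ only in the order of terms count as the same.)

A partial list (first 12 by largest part):
3+27
5+25
7+23
9+21
3+3+3+21
11+19
3+3+5+19
13+17
3+3+7+17
3+5+5+17
15+15
3+3+9+15
…and 28 more, for 40 total.

40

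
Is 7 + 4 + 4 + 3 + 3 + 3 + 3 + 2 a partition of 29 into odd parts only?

No

The parts sum to 29, and the condition 'every summand is odd' is violated.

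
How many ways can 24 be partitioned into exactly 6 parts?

199

A full systematic count gives 199.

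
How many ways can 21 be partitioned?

792

Counting exhaustively, 792 partitions satisfy the conditions.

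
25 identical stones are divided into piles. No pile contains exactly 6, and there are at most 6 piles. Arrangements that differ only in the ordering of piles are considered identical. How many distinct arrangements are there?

Direct enumeration gives 448 partitions.

448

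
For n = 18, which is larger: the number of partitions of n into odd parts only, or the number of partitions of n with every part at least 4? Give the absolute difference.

30

Partitions of 18 into odd parts only: 46.
Partitions of 18 with every part at least 4: 16.
|46 − 16| = 30.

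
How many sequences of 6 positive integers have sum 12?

462

A composition of 12 into 6 positive parts is chosen by placing 5 dividers among the 11 gaps between 12 units: C(11,5) = 462.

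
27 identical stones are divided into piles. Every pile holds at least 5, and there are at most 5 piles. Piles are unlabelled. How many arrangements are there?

42

A partial list (first 12 by largest part):
27
22+5
21+6
20+7
19+8
18+9
17+10
17+5+5
16+11
16+6+5
15+12
15+7+5
…and 30 more, for 42 total.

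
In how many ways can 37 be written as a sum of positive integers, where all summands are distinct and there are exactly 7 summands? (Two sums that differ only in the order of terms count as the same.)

There are too many to list fully; the first 12 (by largest part) are:
16,6,5,4,3,2,1
15,7,5,4,3,2,1
14,8,5,4,3,2,1
14,7,6,4,3,2,1
13,9,5,4,3,2,1
13,8,6,4,3,2,1
13,7,6,5,3,2,1
12,10,5,4,3,2,1
12,9,6,4,3,2,1
12,8,7,4,3,2,1
12,8,6,5,3,2,1
12,7,6,5,4,2,1
…and 16 more, for 28 total.

28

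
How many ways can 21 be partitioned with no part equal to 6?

616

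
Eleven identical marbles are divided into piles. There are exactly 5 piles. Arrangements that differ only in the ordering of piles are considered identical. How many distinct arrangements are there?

10

They are:
1, 1, 1, 1, 7
1, 1, 1, 2, 6
1, 1, 1, 3, 5
1, 1, 2, 2, 5
1, 1, 1, 4, 4
1, 1, 2, 3, 4
1, 2, 2, 2, 4
1, 1, 3, 3, 3
1, 2, 2, 3, 3
2, 2, 2, 2, 3
That's 10 in total.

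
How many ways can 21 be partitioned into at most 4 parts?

120

Enumerating by decreasing first part gives 120 partitions in all.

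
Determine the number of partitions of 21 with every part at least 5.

15

Enumerating:
21
16 + 5
15 + 6
14 + 7
13 + 8
12 + 9
11 + 10
11 + 5 + 5
10 + 6 + 5
9 + 7 + 5
9 + 6 + 6
8 + 8 + 5
8 + 7 + 6
7 + 7 + 7
6 + 5 + 5 + 5
Counting gives 15.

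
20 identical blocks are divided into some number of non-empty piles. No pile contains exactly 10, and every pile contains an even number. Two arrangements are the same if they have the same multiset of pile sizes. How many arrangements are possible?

35

There are too many to list fully; the first 12 (by largest part) are:
20
18 + 2
16 + 4
16 + 2 + 2
14 + 6
14 + 4 + 2
14 + 2 + 2 + 2
12 + 8
12 + 6 + 2
12 + 4 + 4
12 + 4 + 2 + 2
12 + 2 + 2 + 2 + 2
…and 23 more, for 35 total.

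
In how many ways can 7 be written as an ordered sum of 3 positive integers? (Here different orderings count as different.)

15

By stars and bars with positive parts, the count is C(6,2) = 15.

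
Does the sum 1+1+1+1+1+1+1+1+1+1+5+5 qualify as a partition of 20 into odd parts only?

Yes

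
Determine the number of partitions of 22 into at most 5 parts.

255

Direct enumeration gives 255 partitions.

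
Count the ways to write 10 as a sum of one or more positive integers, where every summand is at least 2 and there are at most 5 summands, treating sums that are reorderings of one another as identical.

12

The partitions of 10 that satisfy the conditions:
10
8 + 2
7 + 3
6 + 4
6 + 2 + 2
5 + 5
5 + 3 + 2
4 + 4 + 2
4 + 3 + 3
4 + 2 + 2 + 2
3 + 3 + 2 + 2
2 + 2 + 2 + 2 + 2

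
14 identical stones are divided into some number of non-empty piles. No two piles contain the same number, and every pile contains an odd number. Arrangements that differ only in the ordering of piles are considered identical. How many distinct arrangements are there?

3

Listing the qualifying partitions of 14:
13, 1
11, 3
9, 5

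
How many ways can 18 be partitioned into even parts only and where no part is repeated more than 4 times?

The partitions of 18 that satisfy the conditions:
18
16,2
14,4
14,2,2
12,6
12,4,2
12,2,2,2
10,8
10,6,2
10,4,4
10,4,2,2
10,2,2,2,2
8,8,2
8,6,4
8,6,2,2
8,4,4,2
8,4,2,2,2
6,6,6
6,6,4,2
6,6,2,2,2
6,4,4,4
6,4,4,2,2
6,4,2,2,2,2
4,4,4,4,2
4,4,4,2,2,2

25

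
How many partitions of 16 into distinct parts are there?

A partial list (first 12 by largest part):
16
15+1
14+2
13+3
13+2+1
12+4
12+3+1
11+5
11+4+1
11+3+2
10+6
10+5+1
…and 20 more, for 32 total.

32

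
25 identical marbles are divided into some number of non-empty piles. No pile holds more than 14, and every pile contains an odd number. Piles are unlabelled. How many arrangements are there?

A full systematic count gives 118.

118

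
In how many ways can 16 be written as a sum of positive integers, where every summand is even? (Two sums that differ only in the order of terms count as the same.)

22

The partitions of 16 that satisfy the conditions:
16
14,2
12,4
12,2,2
10,6
10,4,2
10,2,2,2
8,8
8,6,2
8,4,4
8,4,2,2
8,2,2,2,2
6,6,4
6,6,2,2
6,4,4,2
6,4,2,2,2
6,2,2,2,2,2
4,4,4,4
4,4,4,2,2
4,4,2,2,2,2
4,2,2,2,2,2,2
2,2,2,2,2,2,2,2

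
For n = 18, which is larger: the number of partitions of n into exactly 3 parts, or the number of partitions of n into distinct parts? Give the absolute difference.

19

Partitions of 18 into exactly 3 parts: 27.
Partitions of 18 into distinct parts: 46.
|27 − 46| = 19.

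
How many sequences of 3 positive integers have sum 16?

105

Place 2 bars in the 15 internal gaps of a row of 16 dots: C(15,2) = 105.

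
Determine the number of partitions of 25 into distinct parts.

142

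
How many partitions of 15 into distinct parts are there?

27

There are too many to list fully; the first 12 (by largest part) are:
15
14 + 1
13 + 2
12 + 3
12 + 2 + 1
11 + 4
11 + 3 + 1
10 + 5
10 + 4 + 1
10 + 3 + 2
9 + 6
9 + 5 + 1
…and 15 more, for 27 total.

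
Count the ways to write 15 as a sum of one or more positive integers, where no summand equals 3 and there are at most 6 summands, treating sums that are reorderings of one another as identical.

63

There are too many to list fully; the first 12 (by largest part) are:
15
1, 14
2, 13
1, 1, 13
1, 2, 12
1, 1, 1, 12
4, 11
2, 2, 11
1, 1, 2, 11
1, 1, 1, 1, 11
5, 10
1, 4, 10
…and 51 more, for 63 total.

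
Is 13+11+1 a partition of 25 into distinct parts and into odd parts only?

Yes

The parts sum to 25, and the condition 'all summands are distinct' holds; the condition 'every summand is odd' holds.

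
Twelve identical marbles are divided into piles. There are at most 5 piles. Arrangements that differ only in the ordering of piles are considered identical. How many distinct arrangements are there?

There are too many to list fully; the first 12 (by largest part) are:
12
11,1
10,2
10,1,1
9,3
9,2,1
9,1,1,1
8,4
8,3,1
8,2,2
8,2,1,1
8,1,1,1,1
…and 35 more, for 47 total.

47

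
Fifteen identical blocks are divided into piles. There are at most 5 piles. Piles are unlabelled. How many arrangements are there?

Counting exhaustively, 84 partitions satisfy the conditions.

84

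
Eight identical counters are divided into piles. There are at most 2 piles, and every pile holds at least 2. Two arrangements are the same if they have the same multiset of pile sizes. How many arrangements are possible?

The partitions of 8 that satisfy the conditions:
8
6,2
5,3
4,4
Counting gives 4.

4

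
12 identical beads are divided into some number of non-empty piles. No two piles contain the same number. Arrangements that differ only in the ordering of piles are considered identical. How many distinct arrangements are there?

15

Enumerating:
12
11+1
10+2
9+3
9+2+1
8+4
8+3+1
7+5
7+4+1
7+3+2
6+5+1
6+4+2
6+3+2+1
5+4+3
5+4+2+1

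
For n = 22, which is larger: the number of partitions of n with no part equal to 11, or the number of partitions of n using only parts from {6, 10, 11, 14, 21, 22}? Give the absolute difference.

943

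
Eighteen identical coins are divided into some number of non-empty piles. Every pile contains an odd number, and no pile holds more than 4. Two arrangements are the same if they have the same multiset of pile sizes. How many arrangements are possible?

7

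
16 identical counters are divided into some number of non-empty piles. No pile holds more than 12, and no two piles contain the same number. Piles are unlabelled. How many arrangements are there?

27

A partial list (first 12 by largest part):
12, 4
12, 3, 1
11, 5
11, 4, 1
11, 3, 2
10, 6
10, 5, 1
10, 4, 2
10, 3, 2, 1
9, 7
9, 6, 1
9, 5, 2
…and 15 more, for 27 total.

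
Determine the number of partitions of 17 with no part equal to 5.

Systematic enumeration (by largest part, then next-largest, …) yields 220.

220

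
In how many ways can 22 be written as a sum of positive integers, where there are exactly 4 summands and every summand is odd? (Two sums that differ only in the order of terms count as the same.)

They are:
19, 1, 1, 1
17, 3, 1, 1
15, 5, 1, 1
15, 3, 3, 1
13, 7, 1, 1
13, 5, 3, 1
13, 3, 3, 3
11, 9, 1, 1
11, 7, 3, 1
11, 5, 5, 1
11, 5, 3, 3
9, 9, 3, 1
9, 7, 5, 1
9, 7, 3, 3
9, 5, 5, 3
7, 7, 7, 1
7, 7, 5, 3
7, 5, 5, 5

18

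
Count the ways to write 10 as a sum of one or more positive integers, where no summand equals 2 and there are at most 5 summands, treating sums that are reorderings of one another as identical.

15

The partitions of 10 that satisfy the conditions:
10
9, 1
8, 1, 1
7, 3
7, 1, 1, 1
6, 4
6, 3, 1
6, 1, 1, 1, 1
5, 5
5, 4, 1
5, 3, 1, 1
4, 4, 1, 1
4, 3, 3
4, 3, 1, 1, 1
3, 3, 3, 1
Counting gives 15.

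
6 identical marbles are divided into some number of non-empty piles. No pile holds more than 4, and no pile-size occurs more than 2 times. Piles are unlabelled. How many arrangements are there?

Listing the qualifying partitions of 6:
4, 2
4, 1, 1
3, 3
3, 2, 1
2, 2, 1, 1

5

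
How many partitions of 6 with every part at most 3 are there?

Enumerating:
3 + 3
3 + 2 + 1
3 + 1 + 1 + 1
2 + 2 + 2
2 + 2 + 1 + 1
2 + 1 + 1 + 1 + 1
1 + 1 + 1 + 1 + 1 + 1

7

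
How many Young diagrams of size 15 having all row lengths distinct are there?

A partial list (first 12 by largest part):
15
1,14
2,13
3,12
1,2,12
4,11
1,3,11
5,10
1,4,10
2,3,10
6,9
1,5,9
…and 15 more, for 27 total.

27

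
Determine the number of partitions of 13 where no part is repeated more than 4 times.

76

A full systematic count gives 76.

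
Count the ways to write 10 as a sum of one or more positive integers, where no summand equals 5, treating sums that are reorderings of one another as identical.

There are too many to list fully; the first 12 (by largest part) are:
10
9 + 1
8 + 2
8 + 1 + 1
7 + 3
7 + 2 + 1
7 + 1 + 1 + 1
6 + 4
6 + 3 + 1
6 + 2 + 2
6 + 2 + 1 + 1
6 + 1 + 1 + 1 + 1
…and 23 more, for 35 total.

35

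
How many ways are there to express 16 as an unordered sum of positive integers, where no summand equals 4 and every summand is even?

The partitions of 16 that satisfy the conditions:
16
14 + 2
12 + 2 + 2
10 + 6
10 + 2 + 2 + 2
8 + 8
8 + 6 + 2
8 + 2 + 2 + 2 + 2
6 + 6 + 2 + 2
6 + 2 + 2 + 2 + 2 + 2
2 + 2 + 2 + 2 + 2 + 2 + 2 + 2

11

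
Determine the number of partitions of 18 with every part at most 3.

A partial list (first 12 by largest part):
3, 3, 3, 3, 3, 3
3, 3, 3, 3, 3, 2, 1
3, 3, 3, 3, 3, 1, 1, 1
3, 3, 3, 3, 2, 2, 2
3, 3, 3, 3, 2, 2, 1, 1
3, 3, 3, 3, 2, 1, 1, 1, 1
3, 3, 3, 3, 1, 1, 1, 1, 1, 1
3, 3, 3, 2, 2, 2, 2, 1
3, 3, 3, 2, 2, 2, 1, 1, 1
3, 3, 3, 2, 2, 1, 1, 1, 1, 1
3, 3, 3, 2, 1, 1, 1, 1, 1, 1, 1
3, 3, 3, 1, 1, 1, 1, 1, 1, 1, 1, 1
…and 25 more, for 37 total.

37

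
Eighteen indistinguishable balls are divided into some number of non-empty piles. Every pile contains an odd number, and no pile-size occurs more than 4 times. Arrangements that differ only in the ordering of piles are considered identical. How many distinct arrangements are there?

26

There are too many to list fully; the first 12 (by largest part) are:
17, 1
15, 3
15, 1, 1, 1
13, 5
13, 3, 1, 1
11, 7
11, 5, 1, 1
11, 3, 3, 1
11, 3, 1, 1, 1, 1
9, 9
9, 7, 1, 1
9, 5, 3, 1
…and 14 more, for 26 total.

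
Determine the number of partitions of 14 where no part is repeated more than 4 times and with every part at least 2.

There are too many to list fully; the first 12 (by largest part) are:
14
12 + 2
11 + 3
10 + 4
10 + 2 + 2
9 + 5
9 + 3 + 2
8 + 6
8 + 4 + 2
8 + 3 + 3
8 + 2 + 2 + 2
7 + 7
…and 20 more, for 32 total.

32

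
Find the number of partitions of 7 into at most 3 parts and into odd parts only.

They are:
7
5, 1, 1
3, 3, 1

3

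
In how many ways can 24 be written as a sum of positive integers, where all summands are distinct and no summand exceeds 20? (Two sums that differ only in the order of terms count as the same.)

117

Enumerating by decreasing first part gives 117 partitions in all.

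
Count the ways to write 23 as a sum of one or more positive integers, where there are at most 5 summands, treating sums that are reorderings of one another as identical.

291

Systematic enumeration (by largest part, then next-largest, …) yields 291.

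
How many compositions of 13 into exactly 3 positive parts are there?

A composition of 13 into 3 positive parts is chosen by placing 2 dividers among the 12 gaps between 13 units: C(12,2) = 66.

66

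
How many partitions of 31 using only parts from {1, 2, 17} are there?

24

The partitions of 31 that satisfy the conditions:
17 + 2 + 2 + 2 + 2 + 2 + 2 + 2
17 + 2 + 2 + 2 + 2 + 2 + 2 + 1 + 1
17 + 2 + 2 + 2 + 2 + 2 + 1 + 1 + 1 + 1
17 + 2 + 2 + 2 + 2 + 1 + 1 + 1 + 1 + 1 + 1
17 + 2 + 2 + 2 + 1 + 1 + 1 + 1 + 1 + 1 + 1 + 1
17 + 2 + 2 + 1 + 1 + 1 + 1 + 1 + 1 + 1 + 1 + 1 + 1
17 + 2 + 1 + 1 + 1 + 1 + 1 + 1 + 1 + 1 + 1 + 1 + 1 + 1
17 + 1 + 1 + 1 + 1 + 1 + 1 + 1 + 1 + 1 + 1 + 1 + 1 + 1 + 1
2 + 2 + 2 + 2 + 2 + 2 + 2 + 2 + 2 + 2 + 2 + 2 + 2 + 2 + 2 + 1
2 + 2 + 2 + 2 + 2 + 2 + 2 + 2 + 2 + 2 + 2 + 2 + 2 + 2 + 1 + 1 + 1
2 + 2 + 2 + 2 + 2 + 2 + 2 + 2 + 2 + 2 + 2 + 2 + 2 + 1 + 1 + 1 + 1 + 1
2 + 2 + 2 + 2 + 2 + 2 + 2 + 2 + 2 + 2 + 2 + 2 + 1 + 1 + 1 + 1 + 1 + 1 + 1
2 + 2 + 2 + 2 + 2 + 2 + 2 + 2 + 2 + 2 + 2 + 1 + 1 + 1 + 1 + 1 + 1 + 1 + 1 + 1
2 + 2 + 2 + 2 + 2 + 2 + 2 + 2 + 2 + 2 + 1 + 1 + 1 + 1 + 1 + 1 + 1 + 1 + 1 + 1 + 1
2 + 2 + 2 + 2 + 2 + 2 + 2 + 2 + 2 + 1 + 1 + 1 + 1 + 1 + 1 + 1 + 1 + 1 + 1 + 1 + 1 + 1
2 + 2 + 2 + 2 + 2 + 2 + 2 + 2 + 1 + 1 + 1 + 1 + 1 + 1 + 1 + 1 + 1 + 1 + 1 + 1 + 1 + 1 + 1
2 + 2 + 2 + 2 + 2 + 2 + 2 + 1 + 1 + 1 + 1 + 1 + 1 + 1 + 1 + 1 + 1 + 1 + 1 + 1 + 1 + 1 + 1 + 1
2 + 2 + 2 + 2 + 2 + 2 + 1 + 1 + 1 + 1 + 1 + 1 + 1 + 1 + 1 + 1 + 1 + 1 + 1 + 1 + 1 + 1 + 1 + 1 + 1
2 + 2 + 2 + 2 + 2 + 1 + 1 + 1 + 1 + 1 + 1 + 1 + 1 + 1 + 1 + 1 + 1 + 1 + 1 + 1 + 1 + 1 + 1 + 1 + 1 + 1
2 + 2 + 2 + 2 + 1 + 1 + 1 + 1 + 1 + 1 + 1 + 1 + 1 + 1 + 1 + 1 + 1 + 1 + 1 + 1 + 1 + 1 + 1 + 1 + 1 + 1 + 1
2 + 2 + 2 + 1 + 1 + 1 + 1 + 1 + 1 + 1 + 1 + 1 + 1 + 1 + 1 + 1 + 1 + 1 + 1 + 1 + 1 + 1 + 1 + 1 + 1 + 1 + 1 + 1
2 + 2 + 1 + 1 + 1 + 1 + 1 + 1 + 1 + 1 + 1 + 1 + 1 + 1 + 1 + 1 + 1 + 1 + 1 + 1 + 1 + 1 + 1 + 1 + 1 + 1 + 1 + 1 + 1
2 + 1 + 1 + 1 + 1 + 1 + 1 + 1 + 1 + 1 + 1 + 1 + 1 + 1 + 1 + 1 + 1 + 1 + 1 + 1 + 1 + 1 + 1 + 1 + 1 + 1 + 1 + 1 + 1 + 1
1 + 1 + 1 + 1 + 1 + 1 + 1 + 1 + 1 + 1 + 1 + 1 + 1 + 1 + 1 + 1 + 1 + 1 + 1 + 1 + 1 + 1 + 1 + 1 + 1 + 1 + 1 + 1 + 1 + 1 + 1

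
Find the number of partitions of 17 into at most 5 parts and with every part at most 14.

115

A full systematic count gives 115.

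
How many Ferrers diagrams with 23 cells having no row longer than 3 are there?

There are too many to list fully; the first 12 (by largest part) are:
2, 3, 3, 3, 3, 3, 3, 3
1, 1, 3, 3, 3, 3, 3, 3, 3
1, 2, 2, 3, 3, 3, 3, 3, 3
1, 1, 1, 2, 3, 3, 3, 3, 3, 3
1, 1, 1, 1, 1, 3, 3, 3, 3, 3, 3
2, 2, 2, 2, 3, 3, 3, 3, 3
1, 1, 2, 2, 2, 3, 3, 3, 3, 3
1, 1, 1, 1, 2, 2, 3, 3, 3, 3, 3
1, 1, 1, 1, 1, 1, 2, 3, 3, 3, 3, 3
1, 1, 1, 1, 1, 1, 1, 1, 3, 3, 3, 3, 3
1, 2, 2, 2, 2, 2, 3, 3, 3, 3
1, 1, 1, 2, 2, 2, 2, 3, 3, 3, 3
…and 44 more, for 56 total.

56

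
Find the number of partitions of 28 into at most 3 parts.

80

Enumerating by decreasing first part gives 80 partitions in all.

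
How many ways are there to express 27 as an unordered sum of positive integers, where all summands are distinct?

Enumerating by decreasing first part gives 192 partitions in all.

192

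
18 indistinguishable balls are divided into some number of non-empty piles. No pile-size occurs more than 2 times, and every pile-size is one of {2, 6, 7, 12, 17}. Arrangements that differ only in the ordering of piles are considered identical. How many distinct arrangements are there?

Enumerating:
12+6
7+7+2+2
Counting gives 2.

2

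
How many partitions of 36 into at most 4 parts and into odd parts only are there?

Counting exhaustively, 73 partitions satisfy the conditions.

73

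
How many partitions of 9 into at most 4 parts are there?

18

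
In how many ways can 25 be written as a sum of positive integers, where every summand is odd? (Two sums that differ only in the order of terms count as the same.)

Systematic enumeration (by largest part, then next-largest, …) yields 142.

142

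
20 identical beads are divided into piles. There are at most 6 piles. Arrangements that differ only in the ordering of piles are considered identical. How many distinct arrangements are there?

A full systematic count gives 282.

282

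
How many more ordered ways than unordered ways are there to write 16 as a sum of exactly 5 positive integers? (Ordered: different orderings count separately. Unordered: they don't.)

1328

Compositions: C(15,4) = 1365.
Unordered (partitions into 5 parts): 37.
Difference: 1365 − 37 = 1328.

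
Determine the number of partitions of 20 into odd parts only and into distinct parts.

7

The partitions of 20 that satisfy the conditions:
1, 19
3, 17
5, 15
7, 13
9, 11
1, 3, 5, 11
1, 3, 7, 9
Counting gives 7.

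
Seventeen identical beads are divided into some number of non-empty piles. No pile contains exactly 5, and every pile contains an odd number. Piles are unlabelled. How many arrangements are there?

Listing the qualifying partitions of 17:
17
15,1,1
13,3,1
13,1,1,1,1
11,3,3
11,3,1,1,1
11,1,1,1,1,1,1
9,7,1
9,3,3,1,1
9,3,1,1,1,1,1
9,1,1,1,1,1,1,1,1
7,7,3
7,7,1,1,1
7,3,3,3,1
7,3,3,1,1,1,1
7,3,1,1,1,1,1,1,1
7,1,1,1,1,1,1,1,1,1,1
3,3,3,3,3,1,1
3,3,3,3,1,1,1,1,1
3,3,3,1,1,1,1,1,1,1,1
3,3,1,1,1,1,1,1,1,1,1,1,1
3,1,1,1,1,1,1,1,1,1,1,1,1,1,1
1,1,1,1,1,1,1,1,1,1,1,1,1,1,1,1,1
Counting gives 23.

23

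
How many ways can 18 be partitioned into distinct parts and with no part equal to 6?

There are too many to list fully; the first 12 (by largest part) are:
18
1, 17
2, 16
3, 15
1, 2, 15
4, 14
1, 3, 14
5, 13
1, 4, 13
2, 3, 13
1, 5, 12
2, 4, 12
…and 22 more, for 34 total.

34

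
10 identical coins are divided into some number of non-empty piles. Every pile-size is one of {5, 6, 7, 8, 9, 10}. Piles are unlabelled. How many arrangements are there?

2

Listing the qualifying partitions of 10:
10
5 + 5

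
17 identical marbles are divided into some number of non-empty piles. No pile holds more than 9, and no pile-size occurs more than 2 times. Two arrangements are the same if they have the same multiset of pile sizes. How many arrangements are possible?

77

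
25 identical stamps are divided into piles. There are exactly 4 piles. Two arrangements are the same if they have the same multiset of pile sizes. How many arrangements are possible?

120

Counting exhaustively, 120 partitions satisfy the conditions.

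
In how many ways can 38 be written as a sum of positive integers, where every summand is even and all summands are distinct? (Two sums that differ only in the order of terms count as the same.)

There are too many to list fully; the first 12 (by largest part) are:
38
36,2
34,4
32,6
32,4,2
30,8
30,6,2
28,10
28,8,2
28,6,4
26,12
26,10,2
…and 42 more, for 54 total.

54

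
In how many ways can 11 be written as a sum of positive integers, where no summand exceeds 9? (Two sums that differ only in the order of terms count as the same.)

There are too many to list fully; the first 12 (by largest part) are:
2,9
1,1,9
3,8
1,2,8
1,1,1,8
4,7
1,3,7
2,2,7
1,1,2,7
1,1,1,1,7
5,6
1,4,6
…and 42 more, for 54 total.

54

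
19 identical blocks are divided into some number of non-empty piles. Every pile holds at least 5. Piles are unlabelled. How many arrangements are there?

They are:
19
14,5
13,6
12,7
11,8
10,9
9,5,5
8,6,5
7,7,5
7,6,6
That's 10 in total.

10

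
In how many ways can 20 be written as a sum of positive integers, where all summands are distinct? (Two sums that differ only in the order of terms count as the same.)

A partial list (first 12 by largest part):
20
1,19
2,18
3,17
1,2,17
4,16
1,3,16
5,15
1,4,15
2,3,15
6,14
1,5,14
…and 52 more, for 64 total.

64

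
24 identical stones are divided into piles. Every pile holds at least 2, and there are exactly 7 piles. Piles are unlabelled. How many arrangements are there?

A partial list (first 12 by largest part):
12, 2, 2, 2, 2, 2, 2
11, 3, 2, 2, 2, 2, 2
10, 4, 2, 2, 2, 2, 2
10, 3, 3, 2, 2, 2, 2
9, 5, 2, 2, 2, 2, 2
9, 4, 3, 2, 2, 2, 2
9, 3, 3, 3, 2, 2, 2
8, 6, 2, 2, 2, 2, 2
8, 5, 3, 2, 2, 2, 2
8, 4, 4, 2, 2, 2, 2
8, 4, 3, 3, 2, 2, 2
8, 3, 3, 3, 3, 2, 2
…and 26 more, for 38 total.

38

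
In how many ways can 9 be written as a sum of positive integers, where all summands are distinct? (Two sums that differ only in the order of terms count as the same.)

Enumerating:
9
8 + 1
7 + 2
6 + 3
6 + 2 + 1
5 + 4
5 + 3 + 1
4 + 3 + 2
Counting gives 8.

8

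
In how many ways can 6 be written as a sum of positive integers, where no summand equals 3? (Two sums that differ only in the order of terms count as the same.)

8

Enumerating:
6
5,1
4,2
4,1,1
2,2,2
2,2,1,1
2,1,1,1,1
1,1,1,1,1,1
That's 8 in total.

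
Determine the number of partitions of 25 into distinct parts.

142

A full systematic count gives 142.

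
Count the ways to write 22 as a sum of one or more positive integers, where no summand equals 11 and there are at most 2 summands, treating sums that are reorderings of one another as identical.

Listing the qualifying partitions of 22:
22
21,1
20,2
19,3
18,4
17,5
16,6
15,7
14,8
13,9
12,10

11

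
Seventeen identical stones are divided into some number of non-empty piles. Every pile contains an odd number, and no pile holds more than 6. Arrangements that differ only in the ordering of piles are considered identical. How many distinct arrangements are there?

15

Enumerating:
1 + 1 + 5 + 5 + 5
1 + 3 + 3 + 5 + 5
1 + 1 + 1 + 1 + 3 + 5 + 5
1 + 1 + 1 + 1 + 1 + 1 + 1 + 5 + 5
3 + 3 + 3 + 3 + 5
1 + 1 + 1 + 3 + 3 + 3 + 5
1 + 1 + 1 + 1 + 1 + 1 + 3 + 3 + 5
1 + 1 + 1 + 1 + 1 + 1 + 1 + 1 + 1 + 3 + 5
1 + 1 + 1 + 1 + 1 + 1 + 1 + 1 + 1 + 1 + 1 + 1 + 5
1 + 1 + 3 + 3 + 3 + 3 + 3
1 + 1 + 1 + 1 + 1 + 3 + 3 + 3 + 3
1 + 1 + 1 + 1 + 1 + 1 + 1 + 1 + 3 + 3 + 3
1 + 1 + 1 + 1 + 1 + 1 + 1 + 1 + 1 + 1 + 1 + 3 + 3
1 + 1 + 1 + 1 + 1 + 1 + 1 + 1 + 1 + 1 + 1 + 1 + 1 + 1 + 3
1 + 1 + 1 + 1 + 1 + 1 + 1 + 1 + 1 + 1 + 1 + 1 + 1 + 1 + 1 + 1 + 1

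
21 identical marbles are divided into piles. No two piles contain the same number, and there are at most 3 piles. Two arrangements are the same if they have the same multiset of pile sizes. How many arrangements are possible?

There are too many to list fully; the first 12 (by largest part) are:
21
1,20
2,19
3,18
1,2,18
4,17
1,3,17
5,16
1,4,16
2,3,16
6,15
1,5,15
…and 26 more, for 38 total.

38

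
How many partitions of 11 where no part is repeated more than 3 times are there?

38

There are too many to list fully; the first 12 (by largest part) are:
11
10, 1
9, 2
9, 1, 1
8, 3
8, 2, 1
8, 1, 1, 1
7, 4
7, 3, 1
7, 2, 2
7, 2, 1, 1
6, 5
…and 26 more, for 38 total.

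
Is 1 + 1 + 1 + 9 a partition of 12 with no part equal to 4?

Yes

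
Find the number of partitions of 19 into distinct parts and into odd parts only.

They are:
19
1, 3, 15
1, 5, 13
1, 7, 11
3, 5, 11
3, 7, 9
That's 6 in total.

6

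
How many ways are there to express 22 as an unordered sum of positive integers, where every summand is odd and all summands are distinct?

8

Enumerating:
1 + 21
3 + 19
5 + 17
7 + 15
9 + 13
1 + 3 + 5 + 13
1 + 3 + 7 + 11
1 + 5 + 7 + 9
That's 8 in total.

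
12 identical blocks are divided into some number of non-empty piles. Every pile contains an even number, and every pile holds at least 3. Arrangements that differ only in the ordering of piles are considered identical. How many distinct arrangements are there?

4

Listing the qualifying partitions of 12:
12
8,4
6,6
4,4,4
Counting gives 4.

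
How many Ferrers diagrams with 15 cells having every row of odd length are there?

There are too many to list fully; the first 12 (by largest part) are:
15
13+1+1
11+3+1
11+1+1+1+1
9+5+1
9+3+3
9+3+1+1+1
9+1+1+1+1+1+1
7+7+1
7+5+3
7+5+1+1+1
7+3+3+1+1
…and 15 more, for 27 total.

27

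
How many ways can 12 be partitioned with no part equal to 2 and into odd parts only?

15

Listing the qualifying partitions of 12:
1, 11
3, 9
1, 1, 1, 9
5, 7
1, 1, 3, 7
1, 1, 1, 1, 1, 7
1, 1, 5, 5
1, 3, 3, 5
1, 1, 1, 1, 3, 5
1, 1, 1, 1, 1, 1, 1, 5
3, 3, 3, 3
1, 1, 1, 3, 3, 3
1, 1, 1, 1, 1, 1, 3, 3
1, 1, 1, 1, 1, 1, 1, 1, 1, 3
1, 1, 1, 1, 1, 1, 1, 1, 1, 1, 1, 1
Counting gives 15.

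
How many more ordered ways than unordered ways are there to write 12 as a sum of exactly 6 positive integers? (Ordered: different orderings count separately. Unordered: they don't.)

Compositions: C(11,5) = 462.
Unordered (partitions into 6 parts): 11.
Difference: 462 − 11 = 451.

451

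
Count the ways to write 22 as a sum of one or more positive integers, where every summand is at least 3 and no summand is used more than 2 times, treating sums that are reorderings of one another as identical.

55

There are too many to list fully; the first 12 (by largest part) are:
22
3,19
4,18
5,17
6,16
3,3,16
7,15
3,4,15
8,14
3,5,14
4,4,14
9,13
…and 43 more, for 55 total.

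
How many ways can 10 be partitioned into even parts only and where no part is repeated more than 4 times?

Enumerating:
10
2+8
4+6
2+2+6
2+4+4
2+2+2+4

6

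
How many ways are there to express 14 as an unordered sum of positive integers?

135

Counting exhaustively, 135 partitions satisfy the conditions.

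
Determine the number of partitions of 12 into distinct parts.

They are:
12
11+1
10+2
9+3
9+2+1
8+4
8+3+1
7+5
7+4+1
7+3+2
6+5+1
6+4+2
6+3+2+1
5+4+3
5+4+2+1
Counting gives 15.

15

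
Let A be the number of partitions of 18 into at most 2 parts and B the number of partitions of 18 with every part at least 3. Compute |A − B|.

23

Partitions of 18 into at most 2 parts: 10.
Partitions of 18 with every part at least 3: 33.
|10 − 33| = 23.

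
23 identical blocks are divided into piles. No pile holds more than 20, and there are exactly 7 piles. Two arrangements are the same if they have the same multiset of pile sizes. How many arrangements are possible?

164

Systematic enumeration (by largest part, then next-largest, …) yields 164.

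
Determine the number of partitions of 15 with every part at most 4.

There are too many to list fully; the first 12 (by largest part) are:
3,4,4,4
1,2,4,4,4
1,1,1,4,4,4
1,3,3,4,4
2,2,3,4,4
1,1,2,3,4,4
1,1,1,1,3,4,4
1,2,2,2,4,4
1,1,1,2,2,4,4
1,1,1,1,1,2,4,4
1,1,1,1,1,1,1,4,4
2,3,3,3,4
…and 42 more, for 54 total.

54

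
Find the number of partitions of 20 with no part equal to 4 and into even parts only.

20

Listing the qualifying partitions of 20:
20
2, 18
2, 2, 16
6, 14
2, 2, 2, 14
8, 12
2, 6, 12
2, 2, 2, 2, 12
10, 10
2, 8, 10
2, 2, 6, 10
2, 2, 2, 2, 2, 10
2, 2, 8, 8
6, 6, 8
2, 2, 2, 6, 8
2, 2, 2, 2, 2, 2, 8
2, 6, 6, 6
2, 2, 2, 2, 6, 6
2, 2, 2, 2, 2, 2, 2, 6
2, 2, 2, 2, 2, 2, 2, 2, 2, 2
Counting gives 20.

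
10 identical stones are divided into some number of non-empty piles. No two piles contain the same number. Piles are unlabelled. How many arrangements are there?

10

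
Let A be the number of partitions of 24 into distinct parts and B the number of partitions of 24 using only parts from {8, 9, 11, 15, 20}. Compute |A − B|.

120

Partitions of 24 into distinct parts: 122.
Partitions of 24 using only parts from {8, 9, 11, 15, 20}: 2.
|122 − 2| = 120.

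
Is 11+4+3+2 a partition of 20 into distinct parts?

The parts sum to 20, and the condition 'all summands are distinct' holds.

Yes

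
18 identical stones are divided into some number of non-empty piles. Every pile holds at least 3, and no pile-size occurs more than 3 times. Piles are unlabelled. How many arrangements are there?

A partial list (first 12 by largest part):
18
3 + 15
4 + 14
5 + 13
6 + 12
3 + 3 + 12
7 + 11
3 + 4 + 11
8 + 10
3 + 5 + 10
4 + 4 + 10
9 + 9
…and 19 more, for 31 total.

31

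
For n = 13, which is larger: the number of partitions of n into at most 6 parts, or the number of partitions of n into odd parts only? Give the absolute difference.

Partitions of 13 into at most 6 parts: 71.
Partitions of 13 into odd parts only: 18.
|71 − 18| = 53.

53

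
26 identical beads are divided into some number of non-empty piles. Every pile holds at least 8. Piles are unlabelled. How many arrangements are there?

9

Enumerating:
26
18+8
17+9
16+10
15+11
14+12
13+13
10+8+8
9+9+8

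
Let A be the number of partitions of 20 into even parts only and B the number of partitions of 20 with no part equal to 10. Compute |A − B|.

Partitions of 20 into even parts only: 42.
Partitions of 20 with no part equal to 10: 585.
|42 − 585| = 543.

543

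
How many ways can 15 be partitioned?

Enumerating by decreasing first part gives 176 partitions in all.

176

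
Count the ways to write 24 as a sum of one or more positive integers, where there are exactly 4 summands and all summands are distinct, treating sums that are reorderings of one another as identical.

47

There are too many to list fully; the first 12 (by largest part) are:
1,2,3,18
1,2,4,17
1,2,5,16
1,3,4,16
1,2,6,15
1,3,5,15
2,3,4,15
1,2,7,14
1,3,6,14
1,4,5,14
2,3,5,14
1,2,8,13
…and 35 more, for 47 total.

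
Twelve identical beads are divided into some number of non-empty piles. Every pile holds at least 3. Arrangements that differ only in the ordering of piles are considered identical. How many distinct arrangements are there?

9

Enumerating:
12
9 + 3
8 + 4
7 + 5
6 + 6
6 + 3 + 3
5 + 4 + 3
4 + 4 + 4
3 + 3 + 3 + 3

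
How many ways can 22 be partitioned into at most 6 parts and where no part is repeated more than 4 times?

387

A full systematic count gives 387.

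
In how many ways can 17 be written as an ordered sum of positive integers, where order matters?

Each of the 16 gaps between 17 units is either a break or not: 2^16 = 65536.

65536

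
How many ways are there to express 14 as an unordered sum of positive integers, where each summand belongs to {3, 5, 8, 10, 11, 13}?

3

They are:
11+3
8+3+3
5+3+3+3
That's 3 in total.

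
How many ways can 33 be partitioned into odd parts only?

448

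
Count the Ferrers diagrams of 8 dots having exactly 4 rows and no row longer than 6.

5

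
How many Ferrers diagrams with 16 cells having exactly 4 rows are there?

34

There are too many to list fully; the first 12 (by largest part) are:
13+1+1+1
12+2+1+1
11+3+1+1
11+2+2+1
10+4+1+1
10+3+2+1
10+2+2+2
9+5+1+1
9+4+2+1
9+3+3+1
9+3+2+2
8+6+1+1
…and 22 more, for 34 total.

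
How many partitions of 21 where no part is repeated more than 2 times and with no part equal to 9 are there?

207

Counting exhaustively, 207 partitions satisfy the conditions.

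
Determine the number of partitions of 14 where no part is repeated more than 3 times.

82

A full systematic count gives 82.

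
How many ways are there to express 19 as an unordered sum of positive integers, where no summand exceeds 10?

423

There are 423 such partitions.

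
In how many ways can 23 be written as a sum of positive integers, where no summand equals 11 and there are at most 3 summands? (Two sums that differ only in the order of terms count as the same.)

49

There are too many to list fully; the first 12 (by largest part) are:
23
22 + 1
21 + 2
21 + 1 + 1
20 + 3
20 + 2 + 1
19 + 4
19 + 3 + 1
19 + 2 + 2
18 + 5
18 + 4 + 1
18 + 3 + 2
…and 37 more, for 49 total.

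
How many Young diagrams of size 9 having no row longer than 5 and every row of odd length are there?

6

The partitions of 9 that satisfy the conditions:
5,3,1
5,1,1,1,1
3,3,3
3,3,1,1,1
3,1,1,1,1,1,1
1,1,1,1,1,1,1,1,1
That's 6 in total.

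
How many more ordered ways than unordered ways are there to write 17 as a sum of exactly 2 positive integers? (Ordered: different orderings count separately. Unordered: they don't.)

8

Ordered (compositions into 2 parts): C(16,1) = 16.
Partitions of 17 into exactly 2 parts: 8.
Difference: 16 − 8 = 8.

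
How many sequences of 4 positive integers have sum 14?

Equivalently, choose which 3 of the 13 gaps become plus signs: C(13,3) = 286.

286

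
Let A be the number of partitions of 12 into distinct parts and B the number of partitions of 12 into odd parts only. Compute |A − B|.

Partitions of 12 into distinct parts: 15.
Partitions of 12 into odd parts only: 15.
|15 − 15| = 0.

0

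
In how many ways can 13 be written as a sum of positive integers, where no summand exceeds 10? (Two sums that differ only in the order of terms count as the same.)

Enumerating by decreasing first part gives 97 partitions in all.

97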